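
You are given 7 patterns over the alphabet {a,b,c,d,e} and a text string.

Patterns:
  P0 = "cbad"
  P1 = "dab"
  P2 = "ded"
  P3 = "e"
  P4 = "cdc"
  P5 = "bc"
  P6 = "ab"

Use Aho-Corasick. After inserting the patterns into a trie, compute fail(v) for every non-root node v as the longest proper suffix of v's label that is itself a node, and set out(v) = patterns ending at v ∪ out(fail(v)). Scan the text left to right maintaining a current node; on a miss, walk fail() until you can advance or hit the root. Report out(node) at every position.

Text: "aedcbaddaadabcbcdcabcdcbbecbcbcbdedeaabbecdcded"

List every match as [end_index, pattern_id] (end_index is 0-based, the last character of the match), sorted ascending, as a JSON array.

Build:
Trie (insert patterns):
  0='ε' goto a→15 b→13 c→1 d→5 e→10
  1='c' goto b→2 d→11
  2='cb' goto a→3
  3='cba' goto d→4
  4='cbad' goto ·  [P0 ends]
  5='d' goto a→6 e→8
  6='da' goto b→7
  7='dab' goto ·  [P1 ends]
  8='de' goto d→9
  9='ded' goto ·  [P2 ends]
  10='e' goto ·  [P3 ends]
  11='cd' goto c→12
  12='cdc' goto ·  [P4 ends]
  13='b' goto c→14
  14='bc' goto ·  [P5 ends]
  15='a' goto b→16
  16='ab' goto ·  [P6 ends]

BFS fail/out derivation:
  n1('c'): parent n0 fail=0; on 'c' 0 → fail=0;  out ∅∪∅=∅
  n5('d'): parent n0 fail=0; on 'd' 0 → fail=0;  out ∅∪∅=∅
  n10('e'): parent n0 fail=0; on 'e' 0 → fail=0;  out {3}∪∅={3}
  n13('b'): parent n0 fail=0; on 'b' 0 → fail=0;  out ∅∪∅=∅
  n15('a'): parent n0 fail=0; on 'a' 0 → fail=0;  out ∅∪∅=∅
  n2('cb'): parent n1 fail=0; on 'b' 0 → fail=13;  out ∅∪∅=∅
  n6('da'): parent n5 fail=0; on 'a' 0 → fail=15;  out ∅∪∅=∅
  n8('de'): parent n5 fail=0; on 'e' 0 → fail=10;  out ∅∪{3}={3}
  n11('cd'): parent n1 fail=0; on 'd' 0 → fail=5;  out ∅∪∅=∅
  n14('bc'): parent n13 fail=0; on 'c' 0 → fail=1;  out {5}∪∅={5}
  n16('ab'): parent n15 fail=0; on 'b' 0 → fail=13;  out {6}∪∅={6}
  n3('cba'): parent n2 fail=13; on 'a' 13→0 → fail=15;  out ∅∪∅=∅
  n7('dab'): parent n6 fail=15; on 'b' 15 → fail=16;  out {1}∪{6}={1,6}
  n9('ded'): parent n8 fail=10; on 'd' 10→0 → fail=5;  out {2}∪∅={2}
  n12('cdc'): parent n11 fail=5; on 'c' 5→0 → fail=1;  out {4}∪∅={4}
  n4('cbad'): parent n3 fail=15; on 'd' 15→0 → fail=5;  out {0}∪∅={0}

Run:
[0] read 'a'  n0⇒n15
[1] read 'e'  n15⇒n10 ·f  ** P3@[1:1]
[2] read 'd'  n10⇒n5 ·f
[3] read 'c'  n5⇒n1 ·f
[4] read 'b'  n1⇒n2
[5] read 'a'  n2⇒n3
[6] read 'd'  n3⇒n4  ** P0@[3:6]
[7] read 'd'  n4⇒n5 ·f
[8] read 'a'  n5⇒n6
[9] read 'a'  n6⇒n15 ·f
[10] read 'd'  n15⇒n5 ·f
[11] read 'a'  n5⇒n6
[12] read 'b'  n6⇒n7  ** P1@[10:12],P6@[11:12]
[13] read 'c'  n7⇒n14 ·f  ** P5@[12:13]
[14] read 'b'  n14⇒n2 ·f
[15] read 'c'  n2⇒n14 ·f  ** P5@[14:15]
[16] read 'd'  n14⇒n11 ·f
[17] read 'c'  n11⇒n12  ** P4@[15:17]
[18] read 'a'  n12⇒n15 ·f
[19] read 'b'  n15⇒n16  ** P6@[18:19]
[20] read 'c'  n16⇒n14 ·f  ** P5@[19:20]
[21] read 'd'  n14⇒n11 ·f
[22] read 'c'  n11⇒n12  ** P4@[20:22]
[23] read 'b'  n12⇒n2 ·f
[24] read 'b'  n2⇒n13 ·f
[25] read 'e'  n13⇒n10 ·f  ** P3@[25:25]
[26] read 'c'  n10⇒n1 ·f
[27] read 'b'  n1⇒n2
[28] read 'c'  n2⇒n14 ·f  ** P5@[27:28]
[29] read 'b'  n14⇒n2 ·f
[30] read 'c'  n2⇒n14 ·f  ** P5@[29:30]
[31] read 'b'  n14⇒n2 ·f
[32] read 'd'  n2⇒n5 ·f
[33] read 'e'  n5⇒n8  ** P3@[33:33]
[34] read 'd'  n8⇒n9  ** P2@[32:34]
[35] read 'e'  n9⇒n8 ·f  ** P3@[35:35]
[36] read 'a'  n8⇒n15 ·f
[37] read 'a'  n15⇒n15 ·f
[38] read 'b'  n15⇒n16  ** P6@[37:38]
[39] read 'b'  n16⇒n13 ·f
[40] read 'e'  n13⇒n10 ·f  ** P3@[40:40]
[41] read 'c'  n10⇒n1 ·f
[42] read 'd'  n1⇒n11
[43] read 'c'  n11⇒n12  ** P4@[41:43]
[44] read 'd'  n12⇒n11 ·f
[45] read 'e'  n11⇒n8 ·f  ** P3@[45:45]
[46] read 'd'  n8⇒n9  ** P2@[44:46]

Matches: [[1,3],[6,0],[12,1],[12,6],[13,5],[15,5],[17,4],[19,6],[20,5],[22,4],[25,3],[28,5],[30,5],[33,3],[34,2],[35,3],[38,6],[40,3],[43,4],[45,3],[46,2]]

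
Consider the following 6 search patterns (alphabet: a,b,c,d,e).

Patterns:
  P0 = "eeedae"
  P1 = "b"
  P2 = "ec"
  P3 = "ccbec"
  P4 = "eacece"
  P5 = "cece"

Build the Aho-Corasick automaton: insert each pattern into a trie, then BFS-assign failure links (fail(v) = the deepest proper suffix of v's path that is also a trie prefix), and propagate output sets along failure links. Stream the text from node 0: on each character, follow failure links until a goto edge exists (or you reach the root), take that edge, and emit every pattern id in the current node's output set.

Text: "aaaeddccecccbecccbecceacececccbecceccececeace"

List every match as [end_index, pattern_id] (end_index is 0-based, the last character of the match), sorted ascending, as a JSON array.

Build:
Trie (insert patterns):
  0='ε' goto b→7 c→9 e→1
  1='e' goto a→14 c→8 e→2
  2='ee' goto e→3
  3='eee' goto d→4
  4='eeed' goto a→5
  5='eeeda' goto e→6
  6='eeedae' goto ·  ←P0
  7='b' goto ·  ←P1
  8='ec' goto ·  ←P2
  9='c' goto c→10 e→19
  10='cc' goto b→11
  11='ccb' goto e→12
  12='ccbe' goto c→13
  13='ccbec' goto ·  ←P3
  14='ea' goto c→15
  15='eac' goto e→16
  16='eace' goto c→17
  17='eacec' goto e→18
  18='eacece' goto ·  ←P4
  19='ce' goto c→20
  20='cec' goto e→21
  21='cece' goto ·  ←P5

Failure links (BFS by depth):
  n1('e'): parent n0 fail=0; on 'e' 0 → fail=0;  out ∅∪∅=∅
  n7('b'): parent n0 fail=0; on 'b' 0 → fail=0;  out {1}∪∅={1}
  n9('c'): parent n0 fail=0; on 'c' 0 → fail=0;  out ∅∪∅=∅
  n2('ee'): parent n1 fail=0; on 'e' 0 → fail=1;  out ∅∪∅=∅
  n8('ec'): parent n1 fail=0; on 'c' 0 → fail=9;  out {2}∪∅={2}
  n10('cc'): parent n9 fail=0; on 'c' 0 → fail=9;  out ∅∪∅=∅
  n14('ea'): parent n1 fail=0; on 'a' 0 → fail=0;  out ∅∪∅=∅
  n19('ce'): parent n9 fail=0; on 'e' 0 → fail=1;  out ∅∪∅=∅
  n3('eee'): parent n2 fail=1; on 'e' 1 → fail=2;  out ∅∪∅=∅
  n11('ccb'): parent n10 fail=9; on 'b' 9→0 → fail=7;  out ∅∪{1}={1}
  n15('eac'): parent n14 fail=0; on 'c' 0 → fail=9;  out ∅∪∅=∅
  n20('cec'): parent n19 fail=1; on 'c' 1 → fail=8;  out ∅∪{2}={2}
  n4('eeed'): parent n3 fail=2; on 'd' 2→1→0 → fail=0;  out ∅∪∅=∅
  n12('ccbe'): parent n11 fail=7; on 'e' 7→0 → fail=1;  out ∅∪∅=∅
  n16('eace'): parent n15 fail=9; on 'e' 9 → fail=19;  out ∅∪∅=∅
  n21('cece'): parent n20 fail=8; on 'e' 8→9 → fail=19;  out {5}∪∅={5}
  n5('eeeda'): parent n4 fail=0; on 'a' 0 → fail=0;  out ∅∪∅=∅
  n13('ccbec'): parent n12 fail=1; on 'c' 1 → fail=8;  out {3}∪{2}={2,3}
  n17('eacec'): parent n16 fail=19; on 'c' 19 → fail=20;  out ∅∪{2}={2}
  n6('eeedae'): parent n5 fail=0; on 'e' 0 → fail=1;  out {0}∪∅={0}
  n18('eacece'): parent n17 fail=20; on 'e' 20 → fail=21;  out {4}∪{5}={4,5}

Scan:
[0] read 'a'  n0⇒n0
[1] read 'a'  n0⇒n0
[2] read 'a'  n0⇒n0
[3] read 'e'  n0⇒n1
[4] read 'd'  n1⇒n0 (via fail)
[5] read 'd'  n0⇒n0
[6] read 'c'  n0⇒n9
[7] read 'c'  n9⇒n10
[8] read 'e'  n10⇒n19 (via fail)
[9] read 'c'  n19⇒n20  emit P2@[8:9]
[10] read 'c'  n20⇒n10 (via fail)
[11] read 'c'  n10⇒n10 (via fail)
[12] read 'b'  n10⇒n11  emit P1@[12:12]
[13] read 'e'  n11⇒n12
[14] read 'c'  n12⇒n13  emit P2@[13:14],P3@[10:14]
[15] read 'c'  n13⇒n10 (via fail)
[16] read 'c'  n10⇒n10 (via fail)
[17] read 'b'  n10⇒n11  emit P1@[17:17]
[18] read 'e'  n11⇒n12
[19] read 'c'  n12⇒n13  emit P2@[18:19],P3@[15:19]
[20] read 'c'  n13⇒n10 (via fail)
[21] read 'e'  n10⇒n19 (via fail)
[22] read 'a'  n19⇒n14 (via fail)
[23] read 'c'  n14⇒n15
[24] read 'e'  n15⇒n16
[25] read 'c'  n16⇒n17  emit P2@[24:25]
[26] read 'e'  n17⇒n18  emit P4@[21:26],P5@[23:26]
[27] read 'c'  n18⇒n20 (via fail)  emit P2@[26:27]
[28] read 'c'  n20⇒n10 (via fail)
[29] read 'c'  n10⇒n10 (via fail)
[30] read 'b'  n10⇒n11  emit P1@[30:30]
[31] read 'e'  n11⇒n12
[32] read 'c'  n12⇒n13  emit P2@[31:32],P3@[28:32]
[33] read 'c'  n13⇒n10 (via fail)
[34] read 'e'  n10⇒n19 (via fail)
[35] read 'c'  n19⇒n20  emit P2@[34:35]
[36] read 'c'  n20⇒n10 (via fail)
[37] read 'e'  n10⇒n19 (via fail)
[38] read 'c'  n19⇒n20  emit P2@[37:38]
[39] read 'e'  n20⇒n21  emit P5@[36:39]
[40] read 'c'  n21⇒n20 (via fail)  emit P2@[39:40]
[41] read 'e'  n20⇒n21  emit P5@[38:41]
[42] read 'a'  n21⇒n14 (via fail)
[43] read 'c'  n14⇒n15
[44] read 'e'  n15⇒n16

Result: [[9,2],[12,1],[14,2],[14,3],[17,1],[19,2],[19,3],[25,2],[26,4],[26,5],[27,2],[30,1],[32,2],[32,3],[35,2],[38,2],[39,5],[40,2],[41,5]]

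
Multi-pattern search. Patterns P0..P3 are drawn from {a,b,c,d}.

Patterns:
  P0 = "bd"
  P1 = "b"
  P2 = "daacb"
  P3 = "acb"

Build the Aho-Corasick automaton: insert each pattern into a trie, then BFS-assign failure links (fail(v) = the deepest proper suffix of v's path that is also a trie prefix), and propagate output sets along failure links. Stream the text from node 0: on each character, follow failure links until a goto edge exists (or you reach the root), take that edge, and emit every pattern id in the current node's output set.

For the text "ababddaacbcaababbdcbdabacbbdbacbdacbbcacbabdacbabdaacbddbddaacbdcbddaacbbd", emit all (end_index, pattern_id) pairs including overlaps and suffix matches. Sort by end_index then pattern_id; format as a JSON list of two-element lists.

Build automaton:
Trie (insert patterns):
  n0 'ε': a→8 b→1 d→3
  n1 'b': d→2  ←P1
  n2 'bd': ·  ←P0
  n3 'd': a→4
  n4 'da': a→5
  n5 'daa': c→6
  n6 'daac': b→7
  n7 'daacb': ·  ←P2
  n8 'a': c→9
  n9 'ac': b→10
  n10 'acb': ·  ←P3

Failure links (BFS by depth):
  n1('b'): parent n0 fail=0; on 'b' 0 → fail=0;  out {1}∪∅={1}
  n3('d'): parent n0 fail=0; on 'd' 0 → fail=0;  out ∅∪∅=∅
  n8('a'): parent n0 fail=0; on 'a' 0 → fail=0;  out ∅∪∅=∅
  n2('bd'): parent n1 fail=0; on 'd' 0 → fail=3;  out {0}∪∅={0}
  n4('da'): parent n3 fail=0; on 'a' 0 → fail=8;  out ∅∪∅=∅
  n9('ac'): parent n8 fail=0; on 'c' 0 → fail=0;  out ∅∪∅=∅
  n5('daa'): parent n4 fail=8; on 'a' 8→0 → fail=8;  out ∅∪∅=∅
  n10('acb'): parent n9 fail=0; on 'b' 0 → fail=1;  out {3}∪{1}={1,3}
  n6('daac'): parent n5 fail=8; on 'c' 8 → fail=9;  out ∅∪∅=∅
  n7('daacb'): parent n6 fail=9; on 'b' 9 → fail=10;  out {2}∪{1,3}={1,2,3}

Run:
[0] read 'a'  n0⇒n8
[1] read 'b'  n8⇒n1 (via fail)  → match P1@[1:1]
[2] read 'a'  n1⇒n8 (via fail)
[3] read 'b'  n8⇒n1 (via fail)  → match P1@[3:3]
[4] read 'd'  n1⇒n2  → match P0@[3:4]
[5] read 'd'  n2⇒n3 (via fail)
[6] read 'a'  n3⇒n4
[7] read 'a'  n4⇒n5
[8] read 'c'  n5⇒n6
[9] read 'b'  n6⇒n7  → match P1@[9:9],P2@[5:9],P3@[7:9]
[10] read 'c'  n7⇒n0 (via fail)
[11] read 'a'  n0⇒n8
[12] read 'a'  n8⇒n8 (via fail)
[13] read 'b'  n8⇒n1 (via fail)  → match P1@[13:13]
[14] read 'a'  n1⇒n8 (via fail)
[15] read 'b'  n8⇒n1 (via fail)  → match P1@[15:15]
[16] read 'b'  n1⇒n1 (via fail)  → match P1@[16:16]
[17] read 'd'  n1⇒n2  → match P0@[16:17]
[18] read 'c'  n2⇒n0 (via fail)
[19] read 'b'  n0⇒n1  → match P1@[19:19]
[20] read 'd'  n1⇒n2  → match P0@[19:20]
[21] read 'a'  n2⇒n4 (via fail)
[22] read 'b'  n4⇒n1 (via fail)  → match P1@[22:22]
[23] read 'a'  n1⇒n8 (via fail)
[24] read 'c'  n8⇒n9
[25] read 'b'  n9⇒n10  → match P1@[25:25],P3@[23:25]
[26] read 'b'  n10⇒n1 (via fail)  → match P1@[26:26]
[27] read 'd'  n1⇒n2  → match P0@[26:27]
[28] read 'b'  n2⇒n1 (via fail)  → match P1@[28:28]
[29] read 'a'  n1⇒n8 (via fail)
[30] read 'c'  n8⇒n9
[31] read 'b'  n9⇒n10  → match P1@[31:31],P3@[29:31]
[32] read 'd'  n10⇒n2 (via fail)  → match P0@[31:32]
[33] read 'a'  n2⇒n4 (via fail)
[34] read 'c'  n4⇒n9 (via fail)
[35] read 'b'  n9⇒n10  → match P1@[35:35],P3@[33:35]
[36] read 'b'  n10⇒n1 (via fail)  → match P1@[36:36]
[37] read 'c'  n1⇒n0 (via fail)
[38] read 'a'  n0⇒n8
[39] read 'c'  n8⇒n9
[40] read 'b'  n9⇒n10  → match P1@[40:40],P3@[38:40]
[41] read 'a'  n10⇒n8 (via fail)
[42] read 'b'  n8⇒n1 (via fail)  → match P1@[42:42]
[43] read 'd'  n1⇒n2  → match P0@[42:43]
[44] read 'a'  n2⇒n4 (via fail)
[45] read 'c'  n4⇒n9 (via fail)
[46] read 'b'  n9⇒n10  → match P1@[46:46],P3@[44:46]
[47] read 'a'  n10⇒n8 (via fail)
[48] read 'b'  n8⇒n1 (via fail)  → match P1@[48:48]
[49] read 'd'  n1⇒n2  → match P0@[48:49]
[50] read 'a'  n2⇒n4 (via fail)
[51] read 'a'  n4⇒n5
[52] read 'c'  n5⇒n6
[53] read 'b'  n6⇒n7  → match P1@[53:53],P2@[49:53],P3@[51:53]
[54] read 'd'  n7⇒n2 (via fail)  → match P0@[53:54]
[55] read 'd'  n2⇒n3 (via fail)
[56] read 'b'  n3⇒n1 (via fail)  → match P1@[56:56]
[57] read 'd'  n1⇒n2  → match P0@[56:57]
[58] read 'd'  n2⇒n3 (via fail)
[59] read 'a'  n3⇒n4
[60] read 'a'  n4⇒n5
[61] read 'c'  n5⇒n6
[62] read 'b'  n6⇒n7  → match P1@[62:62],P2@[58:62],P3@[60:62]
[63] read 'd'  n7⇒n2 (via fail)  → match P0@[62:63]
[64] read 'c'  n2⇒n0 (via fail)
[65] read 'b'  n0⇒n1  → match P1@[65:65]
[66] read 'd'  n1⇒n2  → match P0@[65:66]
[67] read 'd'  n2⇒n3 (via fail)
[68] read 'a'  n3⇒n4
[69] read 'a'  n4⇒n5
[70] read 'c'  n5⇒n6
[71] read 'b'  n6⇒n7  → match P1@[71:71],P2@[67:71],P3@[69:71]
[72] read 'b'  n7⇒n1 (via fail)  → match P1@[72:72]
[73] read 'd'  n1⇒n2  → match P0@[72:73]

Matches: [[1,1],[3,1],[4,0],[9,1],[9,2],[9,3],[13,1],[15,1],[16,1],[17,0],[19,1],[20,0],[22,1],[25,1],[25,3],[26,1],[27,0],[28,1],[31,1],[31,3],[32,0],[35,1],[35,3],[36,1],[40,1],[40,3],[42,1],[43,0],[46,1],[46,3],[48,1],[49,0],[53,1],[53,2],[53,3],[54,0],[56,1],[57,0],[62,1],[62,2],[62,3],[63,0],[65,1],[66,0],[71,1],[71,2],[71,3],[72,1],[73,0]]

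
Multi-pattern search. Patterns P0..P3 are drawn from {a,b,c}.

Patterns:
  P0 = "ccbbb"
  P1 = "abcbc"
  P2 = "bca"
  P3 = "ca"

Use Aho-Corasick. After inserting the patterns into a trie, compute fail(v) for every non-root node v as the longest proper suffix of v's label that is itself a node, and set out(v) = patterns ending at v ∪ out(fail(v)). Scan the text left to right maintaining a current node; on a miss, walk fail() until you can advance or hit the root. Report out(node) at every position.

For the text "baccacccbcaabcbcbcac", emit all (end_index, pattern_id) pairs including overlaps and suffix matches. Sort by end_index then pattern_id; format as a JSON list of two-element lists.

Build automaton:
Trie (insert patterns):
  0='ε' goto a→6 b→11 c→1
  1='c' goto a→14 c→2
  2='cc' goto b→3
  3='ccb' goto b→4
  4='ccbb' goto b→5
  5='ccbbb' goto ·  [P0 ends]
  6='a' goto b→7
  7='ab' goto c→8
  8='abc' goto b→9
  9='abcb' goto c→10
  10='abcbc' goto ·  [P1 ends]
  11='b' goto c→12
  12='bc' goto a→13
  13='bca' goto ·  [P2 ends]
  14='ca' goto ·  [P3 ends]

Failure links (BFS by depth):
  n1('c'): parent n0 fail=0; on 'c' 0 → fail=0;  out ∅∪∅=∅
  n6('a'): parent n0 fail=0; on 'a' 0 → fail=0;  out ∅∪∅=∅
  n11('b'): parent n0 fail=0; on 'b' 0 → fail=0;  out ∅∪∅=∅
  n2('cc'): parent n1 fail=0; on 'c' 0 → fail=1;  out ∅∪∅=∅
  n7('ab'): parent n6 fail=0; on 'b' 0 → fail=11;  out ∅∪∅=∅
  n12('bc'): parent n11 fail=0; on 'c' 0 → fail=1;  out ∅∪∅=∅
  n14('ca'): parent n1 fail=0; on 'a' 0 → fail=6;  out {3}∪∅={3}
  n3('ccb'): parent n2 fail=1; on 'b' 1→0 → fail=11;  out ∅∪∅=∅
  n8('abc'): parent n7 fail=11; on 'c' 11 → fail=12;  out ∅∪∅=∅
  n13('bca'): parent n12 fail=1; on 'a' 1 → fail=14;  out {2}∪{3}={2,3}
  n4('ccbb'): parent n3 fail=11; on 'b' 11→0 → fail=11;  out ∅∪∅=∅
  n9('abcb'): parent n8 fail=12; on 'b' 12→1→0 → fail=11;  out ∅∪∅=∅
  n5('ccbbb'): parent n4 fail=11; on 'b' 11→0 → fail=11;  out {0}∪∅={0}
  n10('abcbc'): parent n9 fail=11; on 'c' 11 → fail=12;  out {1}∪∅={1}

Text stream:
pos 0 'b': at 11
pos 1 'a': at 6 (fail-walked)
pos 2 'c': at 1 (fail-walked)
pos 3 'c': at 2
pos 4 'a': at 14 (fail-walked)  ** P3@[3:4]
pos 5 'c': at 1 (fail-walked)
pos 6 'c': at 2
pos 7 'c': at 2 (fail-walked)
pos 8 'b': at 3
pos 9 'c': at 12 (fail-walked)
pos 10 'a': at 13  ** P2@[8:10],P3@[9:10]
pos 11 'a': at 6 (fail-walked)
pos 12 'b': at 7
pos 13 'c': at 8
pos 14 'b': at 9
pos 15 'c': at 10  ** P1@[11:15]
pos 16 'b': at 11 (fail-walked)
pos 17 'c': at 12
pos 18 'a': at 13  ** P2@[16:18],P3@[17:18]
pos 19 'c': at 1 (fail-walked)

Result: [[4,3],[10,2],[10,3],[15,1],[18,2],[18,3]]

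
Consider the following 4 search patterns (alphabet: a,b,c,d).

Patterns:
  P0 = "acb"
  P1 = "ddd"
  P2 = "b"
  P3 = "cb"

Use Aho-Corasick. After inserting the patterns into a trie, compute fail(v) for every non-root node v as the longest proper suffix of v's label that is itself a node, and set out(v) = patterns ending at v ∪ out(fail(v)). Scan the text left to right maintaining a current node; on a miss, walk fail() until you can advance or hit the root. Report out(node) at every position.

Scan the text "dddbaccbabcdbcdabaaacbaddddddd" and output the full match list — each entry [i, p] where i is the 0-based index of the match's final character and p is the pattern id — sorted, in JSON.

Build:
Trie (insert patterns):
  0='ε' goto a→1 b→7 c→8 d→4
  1='a' goto c→2
  2='ac' goto b→3
  3='acb' goto ·  [P0 ends]
  4='d' goto d→5
  5='dd' goto d→6
  6='ddd' goto ·  [P1 ends]
  7='b' goto ·  [P2 ends]
  8='c' goto b→9
  9='cb' goto ·  [P3 ends]

Failure links (BFS by depth):
  fail(1) 'a': from fail(0)=0 chase 'a': 0 ⇒ 0;  out=∅∪out(0)=∅
  fail(4) 'd': from fail(0)=0 chase 'd': 0 ⇒ 0;  out=∅∪out(0)=∅
  fail(7) 'b': from fail(0)=0 chase 'b': 0 ⇒ 0;  out={2}∪out(0)={2}
  fail(8) 'c': from fail(0)=0 chase 'c': 0 ⇒ 0;  out=∅∪out(0)=∅
  fail(2) 'ac': from fail(1)=0 chase 'c': 0 ⇒ 8;  out=∅∪out(8)=∅
  fail(5) 'dd': from fail(4)=0 chase 'd': 0 ⇒ 4;  out=∅∪out(4)=∅
  fail(9) 'cb': from fail(8)=0 chase 'b': 0 ⇒ 7;  out={3}∪out(7)={2,3}
  fail(3) 'acb': from fail(2)=8 chase 'b': 8 ⇒ 9;  out={0}∪out(9)={0,2,3}
  fail(6) 'ddd': from fail(5)=4 chase 'd': 4 ⇒ 5;  out={1}∪out(5)={1}

Scan:
i=0 'd': node 0→4
i=1 'd': node 4→5
i=2 'd': node 5→6  emit P1@[0:2]
i=3 'b': node 6→7 ·f  emit P2@[3:3]
i=4 'a': node 7→1 ·f
i=5 'c': node 1→2
i=6 'c': node 2→8 ·f
i=7 'b': node 8→9  emit P2@[7:7],P3@[6:7]
i=8 'a': node 9→1 ·f
i=9 'b': node 1→7 ·f  emit P2@[9:9]
i=10 'c': node 7→8 ·f
i=11 'd': node 8→4 ·f
i=12 'b': node 4→7 ·f  emit P2@[12:12]
i=13 'c': node 7→8 ·f
i=14 'd': node 8→4 ·f
i=15 'a': node 4→1 ·f
i=16 'b': node 1→7 ·f  emit P2@[16:16]
i=17 'a': node 7→1 ·f
i=18 'a': node 1→1 ·f
i=19 'a': node 1→1 ·f
i=20 'c': node 1→2
i=21 'b': node 2→3  emit P0@[19:21],P2@[21:21],P3@[20:21]
i=22 'a': node 3→1 ·f
i=23 'd': node 1→4 ·f
i=24 'd': node 4→5
i=25 'd': node 5→6  emit P1@[23:25]
i=26 'd': node 6→6 ·f  emit P1@[24:26]
i=27 'd': node 6→6 ·f  emit P1@[25:27]
i=28 'd': node 6→6 ·f  emit P1@[26:28]
i=29 'd': node 6→6 ·f  emit P1@[27:29]

All matches (sorted): [[2,1],[3,2],[7,2],[7,3],[9,2],[12,2],[16,2],[21,0],[21,2],[21,3],[25,1],[26,1],[27,1],[28,1],[29,1]]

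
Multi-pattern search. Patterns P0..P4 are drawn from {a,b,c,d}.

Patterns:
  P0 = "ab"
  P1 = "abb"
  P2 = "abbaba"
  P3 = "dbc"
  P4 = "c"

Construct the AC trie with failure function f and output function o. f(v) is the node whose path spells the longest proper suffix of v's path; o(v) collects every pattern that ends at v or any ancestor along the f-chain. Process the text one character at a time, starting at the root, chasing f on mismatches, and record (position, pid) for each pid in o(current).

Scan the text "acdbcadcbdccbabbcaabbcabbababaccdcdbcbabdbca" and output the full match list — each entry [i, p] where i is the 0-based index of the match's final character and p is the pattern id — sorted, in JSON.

Build automaton:
Trie nodes:
  n0 'ε': a→1 c→10 d→7
  n1 'a': b→2
  n2 'ab': b→3  [P0 ends]
  n3 'abb': a→4  [P1 ends]
  n4 'abba': b→5
  n5 'abbab': a→6
  n6 'abbaba': ·  [P2 ends]
  n7 'd': b→8
  n8 'db': c→9
  n9 'dbc': ·  [P3 ends]
  n10 'c': ·  [P4 ends]

BFS fail/out derivation:
  n1('a'): parent n0 fail=0; on 'a' 0 → fail=0;  out ∅∪∅=∅
  n7('d'): parent n0 fail=0; on 'd' 0 → fail=0;  out ∅∪∅=∅
  n10('c'): parent n0 fail=0; on 'c' 0 → fail=0;  out {4}∪∅={4}
  n2('ab'): parent n1 fail=0; on 'b' 0 → fail=0;  out {0}∪∅={0}
  n8('db'): parent n7 fail=0; on 'b' 0 → fail=0;  out ∅∪∅=∅
  n3('abb'): parent n2 fail=0; on 'b' 0 → fail=0;  out {1}∪∅={1}
  n9('dbc'): parent n8 fail=0; on 'c' 0 → fail=10;  out {3}∪{4}={3,4}
  n4('abba'): parent n3 fail=0; on 'a' 0 → fail=1;  out ∅∪∅=∅
  n5('abbab'): parent n4 fail=1; on 'b' 1 → fail=2;  out ∅∪{0}={0}
  n6('abbaba'): parent n5 fail=2; on 'a' 2→0 → fail=1;  out {2}∪∅={2}

Text stream:
[0] read 'a'  n0⇒n1
[1] read 'c'  n1⇒n10 ·f  emit P4@[1:1]
[2] read 'd'  n10⇒n7 ·f
[3] read 'b'  n7⇒n8
[4] read 'c'  n8⇒n9  emit P3@[2:4],P4@[4:4]
[5] read 'a'  n9⇒n1 ·f
[6] read 'd'  n1⇒n7 ·f
[7] read 'c'  n7⇒n10 ·f  emit P4@[7:7]
[8] read 'b'  n10⇒n0 ·f
[9] read 'd'  n0⇒n7
[10] read 'c'  n7⇒n10 ·f  emit P4@[10:10]
[11] read 'c'  n10⇒n10 ·f  emit P4@[11:11]
[12] read 'b'  n10⇒n0 ·f
[13] read 'a'  n0⇒n1
[14] read 'b'  n1⇒n2  emit P0@[13:14]
[15] read 'b'  n2⇒n3  emit P1@[13:15]
[16] read 'c'  n3⇒n10 ·f  emit P4@[16:16]
[17] read 'a'  n10⇒n1 ·f
[18] read 'a'  n1⇒n1 ·f
[19] read 'b'  n1⇒n2  emit P0@[18:19]
[20] read 'b'  n2⇒n3  emit P1@[18:20]
[21] read 'c'  n3⇒n10 ·f  emit P4@[21:21]
[22] read 'a'  n10⇒n1 ·f
[23] read 'b'  n1⇒n2  emit P0@[22:23]
[24] read 'b'  n2⇒n3  emit P1@[22:24]
[25] read 'a'  n3⇒n4
[26] read 'b'  n4⇒n5  emit P0@[25:26]
[27] read 'a'  n5⇒n6  emit P2@[22:27]
[28] read 'b'  n6⇒n2 ·f  emit P0@[27:28]
[29] read 'a'  n2⇒n1 ·f
[30] read 'c'  n1⇒n10 ·f  emit P4@[30:30]
[31] read 'c'  n10⇒n10 ·f  emit P4@[31:31]
[32] read 'd'  n10⇒n7 ·f
[33] read 'c'  n7⇒n10 ·f  emit P4@[33:33]
[34] read 'd'  n10⇒n7 ·f
[35] read 'b'  n7⇒n8
[36] read 'c'  n8⇒n9  emit P3@[34:36],P4@[36:36]
[37] read 'b'  n9⇒n0 ·f
[38] read 'a'  n0⇒n1
[39] read 'b'  n1⇒n2  emit P0@[38:39]
[40] read 'd'  n2⇒n7 ·f
[41] read 'b'  n7⇒n8
[42] read 'c'  n8⇒n9  emit P3@[40:42],P4@[42:42]
[43] read 'a'  n9⇒n1 ·f

Result: [[1,4],[4,3],[4,4],[7,4],[10,4],[11,4],[14,0],[15,1],[16,4],[19,0],[20,1],[21,4],[23,0],[24,1],[26,0],[27,2],[28,0],[30,4],[31,4],[33,4],[36,3],[36,4],[39,0],[42,3],[42,4]]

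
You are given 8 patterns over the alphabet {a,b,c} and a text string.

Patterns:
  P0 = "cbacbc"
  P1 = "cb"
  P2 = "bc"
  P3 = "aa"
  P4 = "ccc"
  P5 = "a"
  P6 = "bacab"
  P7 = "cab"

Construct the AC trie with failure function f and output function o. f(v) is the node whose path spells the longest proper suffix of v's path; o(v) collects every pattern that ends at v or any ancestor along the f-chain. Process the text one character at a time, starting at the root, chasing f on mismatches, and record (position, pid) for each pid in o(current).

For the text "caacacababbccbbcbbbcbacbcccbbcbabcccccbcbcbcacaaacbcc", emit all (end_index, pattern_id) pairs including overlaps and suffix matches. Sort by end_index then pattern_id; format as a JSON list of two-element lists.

Build automaton:
Trie (insert patterns):
  n0 'ε': a→9 b→7 c→1
  n1 'c': a→17 b→2 c→11
  n2 'cb': a→3  [P1 ends]
  n3 'cba': c→4
  n4 'cbac': b→5
  n5 'cbacb': c→6
  n6 'cbacbc': ·  [P0 ends]
  n7 'b': a→13 c→8
  n8 'bc': ·  [P2 ends]
  n9 'a': a→10  [P5 ends]
  n10 'aa': ·  [P3 ends]
  n11 'cc': c→12
  n12 'ccc': ·  [P4 ends]
  n13 'ba': c→14
  n14 'bac': a→15
  n15 'baca': b→16
  n16 'bacab': ·  [P6 ends]
  n17 'ca': b→18
  n18 'cab': ·  [P7 ends]

Failure links (BFS by depth):
  fail(1) 'c': from fail(0)=0 chase 'c': 0 ⇒ 0;  out=∅∪out(0)=∅
  fail(7) 'b': from fail(0)=0 chase 'b': 0 ⇒ 0;  out=∅∪out(0)=∅
  fail(9) 'a': from fail(0)=0 chase 'a': 0 ⇒ 0;  out={5}∪out(0)={5}
  fail(2) 'cb': from fail(1)=0 chase 'b': 0 ⇒ 7;  out={1}∪out(7)={1}
  fail(8) 'bc': from fail(7)=0 chase 'c': 0 ⇒ 1;  out={2}∪out(1)={2}
  fail(10) 'aa': from fail(9)=0 chase 'a': 0 ⇒ 9;  out={3}∪out(9)={3,5}
  fail(11) 'cc': from fail(1)=0 chase 'c': 0 ⇒ 1;  out=∅∪out(1)=∅
  fail(13) 'ba': from fail(7)=0 chase 'a': 0 ⇒ 9;  out=∅∪out(9)={5}
  fail(17) 'ca': from fail(1)=0 chase 'a': 0 ⇒ 9;  out=∅∪out(9)={5}
  fail(3) 'cba': from fail(2)=7 chase 'a': 7 ⇒ 13;  out=∅∪out(13)={5}
  fail(12) 'ccc': from fail(11)=1 chase 'c': 1 ⇒ 11;  out={4}∪out(11)={4}
  fail(14) 'bac': from fail(13)=9 chase 'c': 9→0 ⇒ 1;  out=∅∪out(1)=∅
  fail(18) 'cab': from fail(17)=9 chase 'b': 9→0 ⇒ 7;  out={7}∪out(7)={7}
  fail(4) 'cbac': from fail(3)=13 chase 'c': 13 ⇒ 14;  out=∅∪out(14)=∅
  fail(15) 'baca': from fail(14)=1 chase 'a': 1 ⇒ 17;  out=∅∪out(17)={5}
  fail(5) 'cbacb': from fail(4)=14 chase 'b': 14→1 ⇒ 2;  out=∅∪out(2)={1}
  fail(16) 'bacab': from fail(15)=17 chase 'b': 17 ⇒ 18;  out={6}∪out(18)={6,7}
  fail(6) 'cbacbc': from fail(5)=2 chase 'c': 2→7 ⇒ 8;  out={0}∪out(8)={0,2}

Scan:
[0] read 'c'  n0⇒n1
[1] read 'a'  n1⇒n17  → match P5@[1:1]
[2] read 'a'  n17⇒n10 (via fail)  → match P3@[1:2],P5@[2:2]
[3] read 'c'  n10⇒n1 (via fail)
[4] read 'a'  n1⇒n17  → match P5@[4:4]
[5] read 'c'  n17⇒n1 (via fail)
[6] read 'a'  n1⇒n17  → match P5@[6:6]
[7] read 'b'  n17⇒n18  → match P7@[5:7]
[8] read 'a'  n18⇒n13 (via fail)  → match P5@[8:8]
[9] read 'b'  n13⇒n7 (via fail)
[10] read 'b'  n7⇒n7 (via fail)
[11] read 'c'  n7⇒n8  → match P2@[10:11]
[12] read 'c'  n8⇒n11 (via fail)
[13] read 'b'  n11⇒n2 (via fail)  → match P1@[12:13]
[14] read 'b'  n2⇒n7 (via fail)
[15] read 'c'  n7⇒n8  → match P2@[14:15]
[16] read 'b'  n8⇒n2 (via fail)  → match P1@[15:16]
[17] read 'b'  n2⇒n7 (via fail)
[18] read 'b'  n7⇒n7 (via fail)
[19] read 'c'  n7⇒n8  → match P2@[18:19]
[20] read 'b'  n8⇒n2 (via fail)  → match P1@[19:20]
[21] read 'a'  n2⇒n3  → match P5@[21:21]
[22] read 'c'  n3⇒n4
[23] read 'b'  n4⇒n5  → match P1@[22:23]
[24] read 'c'  n5⇒n6  → match P0@[19:24],P2@[23:24]
[25] read 'c'  n6⇒n11 (via fail)
[26] read 'c'  n11⇒n12  → match P4@[24:26]
[27] read 'b'  n12⇒n2 (via fail)  → match P1@[26:27]
[28] read 'b'  n2⇒n7 (via fail)
[29] read 'c'  n7⇒n8  → match P2@[28:29]
[30] read 'b'  n8⇒n2 (via fail)  → match P1@[29:30]
[31] read 'a'  n2⇒n3  → match P5@[31:31]
[32] read 'b'  n3⇒n7 (via fail)
[33] read 'c'  n7⇒n8  → match P2@[32:33]
[34] read 'c'  n8⇒n11 (via fail)
[35] read 'c'  n11⇒n12  → match P4@[33:35]
[36] read 'c'  n12⇒n12 (via fail)  → match P4@[34:36]
[37] read 'c'  n12⇒n12 (via fail)  → match P4@[35:37]
[38] read 'b'  n12⇒n2 (via fail)  → match P1@[37:38]
[39] read 'c'  n2⇒n8 (via fail)  → match P2@[38:39]
[40] read 'b'  n8⇒n2 (via fail)  → match P1@[39:40]
[41] read 'c'  n2⇒n8 (via fail)  → match P2@[40:41]
[42] read 'b'  n8⇒n2 (via fail)  → match P1@[41:42]
[43] read 'c'  n2⇒n8 (via fail)  → match P2@[42:43]
[44] read 'a'  n8⇒n17 (via fail)  → match P5@[44:44]
[45] read 'c'  n17⇒n1 (via fail)
[46] read 'a'  n1⇒n17  → match P5@[46:46]
[47] read 'a'  n17⇒n10 (via fail)  → match P3@[46:47],P5@[47:47]
[48] read 'a'  n10⇒n10 (via fail)  → match P3@[47:48],P5@[48:48]
[49] read 'c'  n10⇒n1 (via fail)
[50] read 'b'  n1⇒n2  → match P1@[49:50]
[51] read 'c'  n2⇒n8 (via fail)  → match P2@[50:51]
[52] read 'c'  n8⇒n11 (via fail)

All matches (sorted): [[1,5],[2,3],[2,5],[4,5],[6,5],[7,7],[8,5],[11,2],[13,1],[15,2],[16,1],[19,2],[20,1],[21,5],[23,1],[24,0],[24,2],[26,4],[27,1],[29,2],[30,1],[31,5],[33,2],[35,4],[36,4],[37,4],[38,1],[39,2],[40,1],[41,2],[42,1],[43,2],[44,5],[46,5],[47,3],[47,5],[48,3],[48,5],[50,1],[51,2]]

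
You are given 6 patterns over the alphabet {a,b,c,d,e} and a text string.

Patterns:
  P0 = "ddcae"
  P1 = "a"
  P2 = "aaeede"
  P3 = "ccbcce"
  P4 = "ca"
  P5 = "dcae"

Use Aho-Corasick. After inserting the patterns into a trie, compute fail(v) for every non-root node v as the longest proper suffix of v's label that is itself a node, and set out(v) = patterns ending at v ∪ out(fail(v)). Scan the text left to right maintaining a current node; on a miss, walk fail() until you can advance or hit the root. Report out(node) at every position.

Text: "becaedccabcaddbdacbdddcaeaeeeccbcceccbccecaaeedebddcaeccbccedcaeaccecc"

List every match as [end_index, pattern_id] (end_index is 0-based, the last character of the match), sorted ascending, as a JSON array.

Construct AC machine:
Trie (insert patterns):
  0='ε' goto a→6 c→12 d→1
  1='d' goto c→19 d→2
  2='dd' goto c→3
  3='ddc' goto a→4
  4='ddca' goto e→5
  5='ddcae' goto ·  [P0 ends]
  6='a' goto a→7  [P1 ends]
  7='aa' goto e→8
  8='aae' goto e→9
  9='aaee' goto d→10
  10='aaeed' goto e→11
  11='aaeede' goto ·  [P2 ends]
  12='c' goto a→18 c→13
  13='cc' goto b→14
  14='ccb' goto c→15
  15='ccbc' goto c→16
  16='ccbcc' goto e→17
  17='ccbcce' goto ·  [P3 ends]
  18='ca' goto ·  [P4 ends]
  19='dc' goto a→20
  20='dca' goto e→21
  21='dcae' goto ·  [P5 ends]

Failure links (BFS by depth):
  fail(1) 'd': from fail(0)=0 chase 'd': 0 ⇒ 0;  out=∅∪out(0)=∅
  fail(6) 'a': from fail(0)=0 chase 'a': 0 ⇒ 0;  out={1}∪out(0)={1}
  fail(12) 'c': from fail(0)=0 chase 'c': 0 ⇒ 0;  out=∅∪out(0)=∅
  fail(2) 'dd': from fail(1)=0 chase 'd': 0 ⇒ 1;  out=∅∪out(1)=∅
  fail(7) 'aa': from fail(6)=0 chase 'a': 0 ⇒ 6;  out=∅∪out(6)={1}
  fail(13) 'cc': from fail(12)=0 chase 'c': 0 ⇒ 12;  out=∅∪out(12)=∅
  fail(18) 'ca': from fail(12)=0 chase 'a': 0 ⇒ 6;  out={4}∪out(6)={1,4}
  fail(19) 'dc': from fail(1)=0 chase 'c': 0 ⇒ 12;  out=∅∪out(12)=∅
  fail(3) 'ddc': from fail(2)=1 chase 'c': 1 ⇒ 19;  out=∅∪out(19)=∅
  fail(8) 'aae': from fail(7)=6 chase 'e': 6→0 ⇒ 0;  out=∅∪out(0)=∅
  fail(14) 'ccb': from fail(13)=12 chase 'b': 12→0 ⇒ 0;  out=∅∪out(0)=∅
  fail(20) 'dca': from fail(19)=12 chase 'a': 12 ⇒ 18;  out=∅∪out(18)={1,4}
  fail(4) 'ddca': from fail(3)=19 chase 'a': 19 ⇒ 20;  out=∅∪out(20)={1,4}
  fail(9) 'aaee': from fail(8)=0 chase 'e': 0 ⇒ 0;  out=∅∪out(0)=∅
  fail(15) 'ccbc': from fail(14)=0 chase 'c': 0 ⇒ 12;  out=∅∪out(12)=∅
  fail(21) 'dcae': from fail(20)=18 chase 'e': 18→6→0 ⇒ 0;  out={5}∪out(0)={5}
  fail(5) 'ddcae': from fail(4)=20 chase 'e': 20 ⇒ 21;  out={0}∪out(21)={0,5}
  fail(10) 'aaeed': from fail(9)=0 chase 'd': 0 ⇒ 1;  out=∅∪out(1)=∅
  fail(16) 'ccbcc': from fail(15)=12 chase 'c': 12 ⇒ 13;  out=∅∪out(13)=∅
  fail(11) 'aaeede': from fail(10)=1 chase 'e': 1→0 ⇒ 0;  out={2}∪out(0)={2}
  fail(17) 'ccbcce': from fail(16)=13 chase 'e': 13→12→0 ⇒ 0;  out={3}∪out(0)={3}

Run:
i=0 'b': node 0→0
i=1 'e': node 0→0
i=2 'c': node 0→12
i=3 'a': node 12→18  ** P1@[3:3],P4@[2:3]
i=4 'e': node 18→0 (fail-walked)
i=5 'd': node 0→1
i=6 'c': node 1→19
i=7 'c': node 19→13 (fail-walked)
i=8 'a': node 13→18 (fail-walked)  ** P1@[8:8],P4@[7:8]
i=9 'b': node 18→0 (fail-walked)
i=10 'c': node 0→12
i=11 'a': node 12→18  ** P1@[11:11],P4@[10:11]
i=12 'd': node 18→1 (fail-walked)
i=13 'd': node 1→2
i=14 'b': node 2→0 (fail-walked)
i=15 'd': node 0→1
i=16 'a': node 1→6 (fail-walked)  ** P1@[16:16]
i=17 'c': node 6→12 (fail-walked)
i=18 'b': node 12→0 (fail-walked)
i=19 'd': node 0→1
i=20 'd': node 1→2
i=21 'd': node 2→2 (fail-walked)
i=22 'c': node 2→3
i=23 'a': node 3→4  ** P1@[23:23],P4@[22:23]
i=24 'e': node 4→5  ** P0@[20:24],P5@[21:24]
i=25 'a': node 5→6 (fail-walked)  ** P1@[25:25]
i=26 'e': node 6→0 (fail-walked)
i=27 'e': node 0→0
i=28 'e': node 0→0
i=29 'c': node 0→12
i=30 'c': node 12→13
i=31 'b': node 13→14
i=32 'c': node 14→15
i=33 'c': node 15→16
i=34 'e': node 16→17  ** P3@[29:34]
i=35 'c': node 17→12 (fail-walked)
i=36 'c': node 12→13
i=37 'b': node 13→14
i=38 'c': node 14→15
i=39 'c': node 15→16
i=40 'e': node 16→17  ** P3@[35:40]
i=41 'c': node 17→12 (fail-walked)
i=42 'a': node 12→18  ** P1@[42:42],P4@[41:42]
i=43 'a': node 18→7 (fail-walked)  ** P1@[43:43]
i=44 'e': node 7→8
i=45 'e': node 8→9
i=46 'd': node 9→10
i=47 'e': node 10→11  ** P2@[42:47]
i=48 'b': node 11→0 (fail-walked)
i=49 'd': node 0→1
i=50 'd': node 1→2
i=51 'c': node 2→3
i=52 'a': node 3→4  ** P1@[52:52],P4@[51:52]
i=53 'e': node 4→5  ** P0@[49:53],P5@[50:53]
i=54 'c': node 5→12 (fail-walked)
i=55 'c': node 12→13
i=56 'b': node 13→14
i=57 'c': node 14→15
i=58 'c': node 15→16
i=59 'e': node 16→17  ** P3@[54:59]
i=60 'd': node 17→1 (fail-walked)
i=61 'c': node 1→19
i=62 'a': node 19→20  ** P1@[62:62],P4@[61:62]
i=63 'e': node 20→21  ** P5@[60:63]
i=64 'a': node 21→6 (fail-walked)  ** P1@[64:64]
i=65 'c': node 6→12 (fail-walked)
i=66 'c': node 12→13
i=67 'e': node 13→0 (fail-walked)
i=68 'c': node 0→12
i=69 'c': node 12→13

Result: [[3,1],[3,4],[8,1],[8,4],[11,1],[11,4],[16,1],[23,1],[23,4],[24,0],[24,5],[25,1],[34,3],[40,3],[42,1],[42,4],[43,1],[47,2],[52,1],[52,4],[53,0],[53,5],[59,3],[62,1],[62,4],[63,5],[64,1]]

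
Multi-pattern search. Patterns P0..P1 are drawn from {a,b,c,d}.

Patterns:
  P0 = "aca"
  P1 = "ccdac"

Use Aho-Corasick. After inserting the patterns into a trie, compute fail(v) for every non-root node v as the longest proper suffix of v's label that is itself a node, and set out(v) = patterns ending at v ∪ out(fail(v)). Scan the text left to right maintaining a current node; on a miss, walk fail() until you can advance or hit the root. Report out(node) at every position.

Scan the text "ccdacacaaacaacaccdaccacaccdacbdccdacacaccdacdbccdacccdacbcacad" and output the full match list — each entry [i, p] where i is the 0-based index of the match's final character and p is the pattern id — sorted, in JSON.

Build automaton:
Trie nodes:
  n0 'ε': a→1 c→4
  n1 'a': c→2
  n2 'ac': a→3
  n3 'aca': ·  ←P0
  n4 'c': c→5
  n5 'cc': d→6
  n6 'ccd': a→7
  n7 'ccda': c→8
  n8 'ccdac': ·  ←P1

BFS fail/out derivation:
  n1('a'): parent n0 fail=0; on 'a' 0 → fail=0;  out ∅∪∅=∅
  n4('c'): parent n0 fail=0; on 'c' 0 → fail=0;  out ∅∪∅=∅
  n2('ac'): parent n1 fail=0; on 'c' 0 → fail=4;  out ∅∪∅=∅
  n5('cc'): parent n4 fail=0; on 'c' 0 → fail=4;  out ∅∪∅=∅
  n3('aca'): parent n2 fail=4; on 'a' 4→0 → fail=1;  out {0}∪∅={0}
  n6('ccd'): parent n5 fail=4; on 'd' 4→0 → fail=0;  out ∅∪∅=∅
  n7('ccda'): parent n6 fail=0; on 'a' 0 → fail=1;  out ∅∪∅=∅
  n8('ccdac'): parent n7 fail=1; on 'c' 1 → fail=2;  out {1}∪∅={1}

Run:
[0] read 'c'  n0⇒n4
[1] read 'c'  n4⇒n5
[2] read 'd'  n5⇒n6
[3] read 'a'  n6⇒n7
[4] read 'c'  n7⇒n8  → match P1@[0:4]
[5] read 'a'  n8⇒n3 (via fail)  → match P0@[3:5]
[6] read 'c'  n3⇒n2 (via fail)
[7] read 'a'  n2⇒n3  → match P0@[5:7]
[8] read 'a'  n3⇒n1 (via fail)
[9] read 'a'  n1⇒n1 (via fail)
[10] read 'c'  n1⇒n2
[11] read 'a'  n2⇒n3  → match P0@[9:11]
[12] read 'a'  n3⇒n1 (via fail)
[13] read 'c'  n1⇒n2
[14] read 'a'  n2⇒n3  → match P0@[12:14]
[15] read 'c'  n3⇒n2 (via fail)
[16] read 'c'  n2⇒n5 (via fail)
[17] read 'd'  n5⇒n6
[18] read 'a'  n6⇒n7
[19] read 'c'  n7⇒n8  → match P1@[15:19]
[20] read 'c'  n8⇒n5 (via fail)
[21] read 'a'  n5⇒n1 (via fail)
[22] read 'c'  n1⇒n2
[23] read 'a'  n2⇒n3  → match P0@[21:23]
[24] read 'c'  n3⇒n2 (via fail)
[25] read 'c'  n2⇒n5 (via fail)
[26] read 'd'  n5⇒n6
[27] read 'a'  n6⇒n7
[28] read 'c'  n7⇒n8  → match P1@[24:28]
[29] read 'b'  n8⇒n0 (via fail)
[30] read 'd'  n0⇒n0
[31] read 'c'  n0⇒n4
[32] read 'c'  n4⇒n5
[33] read 'd'  n5⇒n6
[34] read 'a'  n6⇒n7
[35] read 'c'  n7⇒n8  → match P1@[31:35]
[36] read 'a'  n8⇒n3 (via fail)  → match P0@[34:36]
[37] read 'c'  n3⇒n2 (via fail)
[38] read 'a'  n2⇒n3  → match P0@[36:38]
[39] read 'c'  n3⇒n2 (via fail)
[40] read 'c'  n2⇒n5 (via fail)
[41] read 'd'  n5⇒n6
[42] read 'a'  n6⇒n7
[43] read 'c'  n7⇒n8  → match P1@[39:43]
[44] read 'd'  n8⇒n0 (via fail)
[45] read 'b'  n0⇒n0
[46] read 'c'  n0⇒n4
[47] read 'c'  n4⇒n5
[48] read 'd'  n5⇒n6
[49] read 'a'  n6⇒n7
[50] read 'c'  n7⇒n8  → match P1@[46:50]
[51] read 'c'  n8⇒n5 (via fail)
[52] read 'c'  n5⇒n5 (via fail)
[53] read 'd'  n5⇒n6
[54] read 'a'  n6⇒n7
[55] read 'c'  n7⇒n8  → match P1@[51:55]
[56] read 'b'  n8⇒n0 (via fail)
[57] read 'c'  n0⇒n4
[58] read 'a'  n4⇒n1 (via fail)
[59] read 'c'  n1⇒n2
[60] read 'a'  n2⇒n3  → match P0@[58:60]
[61] read 'd'  n3⇒n0 (via fail)

All matches (sorted): [[4,1],[5,0],[7,0],[11,0],[14,0],[19,1],[23,0],[28,1],[35,1],[36,0],[38,0],[43,1],[50,1],[55,1],[60,0]]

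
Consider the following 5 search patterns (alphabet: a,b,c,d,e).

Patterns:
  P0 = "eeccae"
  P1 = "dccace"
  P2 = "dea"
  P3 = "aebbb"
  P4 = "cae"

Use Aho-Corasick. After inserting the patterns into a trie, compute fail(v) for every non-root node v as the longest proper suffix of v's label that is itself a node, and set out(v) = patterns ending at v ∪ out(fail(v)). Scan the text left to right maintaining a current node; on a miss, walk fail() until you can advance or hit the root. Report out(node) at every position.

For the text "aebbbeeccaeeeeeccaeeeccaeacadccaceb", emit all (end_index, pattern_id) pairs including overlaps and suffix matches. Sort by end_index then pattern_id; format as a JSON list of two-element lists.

Build:
Trie (insert patterns):
  n0 'ε': a→15 c→20 d→7 e→1
  n1 'e': e→2
  n2 'ee': c→3
  n3 'eec': c→4
  n4 'eecc': a→5
  n5 'eecca': e→6
  n6 'eeccae': ·  [P0 ends]
  n7 'd': c→8 e→13
  n8 'dc': c→9
  n9 'dcc': a→10
  n10 'dcca': c→11
  n11 'dccac': e→12
  n12 'dccace': ·  [P1 ends]
  n13 'de': a→14
  n14 'dea': ·  [P2 ends]
  n15 'a': e→16
  n16 'ae': b→17
  n17 'aeb': b→18
  n18 'aebb': b→19
  n19 'aebbb': ·  [P3 ends]
  n20 'c': a→21
  n21 'ca': e→22
  n22 'cae': ·  [P4 ends]

BFS fail/out derivation:
  n1('e'): parent n0 fail=0; on 'e' 0 → fail=0;  out ∅∪∅=∅
  n7('d'): parent n0 fail=0; on 'd' 0 → fail=0;  out ∅∪∅=∅
  n15('a'): parent n0 fail=0; on 'a' 0 → fail=0;  out ∅∪∅=∅
  n20('c'): parent n0 fail=0; on 'c' 0 → fail=0;  out ∅∪∅=∅
  n2('ee'): parent n1 fail=0; on 'e' 0 → fail=1;  out ∅∪∅=∅
  n8('dc'): parent n7 fail=0; on 'c' 0 → fail=20;  out ∅∪∅=∅
  n13('de'): parent n7 fail=0; on 'e' 0 → fail=1;  out ∅∪∅=∅
  n16('ae'): parent n15 fail=0; on 'e' 0 → fail=1;  out ∅∪∅=∅
  n21('ca'): parent n20 fail=0; on 'a' 0 → fail=15;  out ∅∪∅=∅
  n3('eec'): parent n2 fail=1; on 'c' 1→0 → fail=20;  out ∅∪∅=∅
  n9('dcc'): parent n8 fail=20; on 'c' 20→0 → fail=20;  out ∅∪∅=∅
  n14('dea'): parent n13 fail=1; on 'a' 1→0 → fail=15;  out {2}∪∅={2}
  n17('aeb'): parent n16 fail=1; on 'b' 1→0 → fail=0;  out ∅∪∅=∅
  n22('cae'): parent n21 fail=15; on 'e' 15 → fail=16;  out {4}∪∅={4}
  n4('eecc'): parent n3 fail=20; on 'c' 20→0 → fail=20;  out ∅∪∅=∅
  n10('dcca'): parent n9 fail=20; on 'a' 20 → fail=21;  out ∅∪∅=∅
  n18('aebb'): parent n17 fail=0; on 'b' 0 → fail=0;  out ∅∪∅=∅
  n5('eecca'): parent n4 fail=20; on 'a' 20 → fail=21;  out ∅∪∅=∅
  n11('dccac'): parent n10 fail=21; on 'c' 21→15→0 → fail=20;  out ∅∪∅=∅
  n19('aebbb'): parent n18 fail=0; on 'b' 0 → fail=0;  out {3}∪∅={3}
  n6('eeccae'): parent n5 fail=21; on 'e' 21 → fail=22;  out {0}∪{4}={0,4}
  n12('dccace'): parent n11 fail=20; on 'e' 20→0 → fail=1;  out {1}∪∅={1}

Run:
i=0 'a': node 0→15
i=1 'e': node 15→16
i=2 'b': node 16→17
i=3 'b': node 17→18
i=4 'b': node 18→19  ** P3@[0:4]
i=5 'e': node 19→1 (via fail)
i=6 'e': node 1→2
i=7 'c': node 2→3
i=8 'c': node 3→4
i=9 'a': node 4→5
i=10 'e': node 5→6  ** P0@[5:10],P4@[8:10]
i=11 'e': node 6→2 (via fail)
i=12 'e': node 2→2 (via fail)
i=13 'e': node 2→2 (via fail)
i=14 'e': node 2→2 (via fail)
i=15 'c': node 2→3
i=16 'c': node 3→4
i=17 'a': node 4→5
i=18 'e': node 5→6  ** P0@[13:18],P4@[16:18]
i=19 'e': node 6→2 (via fail)
i=20 'e': node 2→2 (via fail)
i=21 'c': node 2→3
i=22 'c': node 3→4
i=23 'a': node 4→5
i=24 'e': node 5→6  ** P0@[19:24],P4@[22:24]
i=25 'a': node 6→15 (via fail)
i=26 'c': node 15→20 (via fail)
i=27 'a': node 20→21
i=28 'd': node 21→7 (via fail)
i=29 'c': node 7→8
i=30 'c': node 8→9
i=31 'a': node 9→10
i=32 'c': node 10→11
i=33 'e': node 11→12  ** P1@[28:33]
i=34 'b': node 12→0 (via fail)

All matches (sorted): [[4,3],[10,0],[10,4],[18,0],[18,4],[24,0],[24,4],[33,1]]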